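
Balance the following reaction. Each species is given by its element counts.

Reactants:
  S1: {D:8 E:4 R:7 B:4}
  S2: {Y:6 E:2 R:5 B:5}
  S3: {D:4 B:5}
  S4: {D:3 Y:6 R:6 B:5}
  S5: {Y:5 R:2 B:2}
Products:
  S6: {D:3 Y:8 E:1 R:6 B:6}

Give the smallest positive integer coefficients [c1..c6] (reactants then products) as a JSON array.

D: 1·8+1·0+1·4+2·3+6·0 = 18 | 6·3 = 18
Y: 1·0+1·6+1·0+2·6+6·5 = 48 | 6·8 = 48
E: 1·4+1·2+1·0+2·0+6·0 = 6 | 6·1 = 6
R: 1·7+1·5+1·0+2·6+6·2 = 36 | 6·6 = 36
B: 1·4+1·5+1·5+2·5+6·2 = 36 | 6·6 = 36
gcd(1,1,1,2,6,6) = 1

Coefficients: [1, 1, 1, 2, 6, 6]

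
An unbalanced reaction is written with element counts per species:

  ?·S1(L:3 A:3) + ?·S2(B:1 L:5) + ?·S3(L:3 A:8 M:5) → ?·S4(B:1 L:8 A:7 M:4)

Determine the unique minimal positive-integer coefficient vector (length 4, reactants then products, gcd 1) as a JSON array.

B: 1·0+5·1+4·0 = 5 | 5·1 = 5
L: 1·3+5·5+4·3 = 40 | 5·8 = 40
A: 1·3+5·0+4·8 = 35 | 5·7 = 35
M: 1·0+5·0+4·5 = 20 | 5·4 = 20
gcd(1,5,4,5) = 1

Coefficients: [1, 5, 4, 5]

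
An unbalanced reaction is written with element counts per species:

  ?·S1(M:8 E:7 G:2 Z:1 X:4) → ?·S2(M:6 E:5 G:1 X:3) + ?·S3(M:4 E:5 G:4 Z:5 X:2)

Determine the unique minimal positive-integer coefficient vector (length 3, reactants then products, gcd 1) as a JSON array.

M: 5·8 = 40 | 6·6+1·4 = 40
E: 5·7 = 35 | 6·5+1·5 = 35
G: 5·2 = 10 | 6·1+1·4 = 10
Z: 5·1 = 5 | 6·0+1·5 = 5
X: 5·4 = 20 | 6·3+1·2 = 20
gcd(5,6,1) = 1

Coefficients: [5, 6, 1]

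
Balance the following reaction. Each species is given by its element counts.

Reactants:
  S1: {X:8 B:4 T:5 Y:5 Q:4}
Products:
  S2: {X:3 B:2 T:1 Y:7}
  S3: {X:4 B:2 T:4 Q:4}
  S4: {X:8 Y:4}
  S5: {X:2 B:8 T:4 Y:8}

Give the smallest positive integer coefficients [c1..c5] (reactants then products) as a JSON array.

X: 6·8 = 48 | 2·3+6·4+2·8+1·2 = 48
B: 6·4 = 24 | 2·2+6·2+2·0+1·8 = 24
T: 6·5 = 30 | 2·1+6·4+2·0+1·4 = 30
Y: 6·5 = 30 | 2·7+6·0+2·4+1·8 = 30
Q: 6·4 = 24 | 2·0+6·4+2·0+1·0 = 24
gcd(6,2,6,2,1) = 1

Coefficients: [6, 2, 6, 2, 1]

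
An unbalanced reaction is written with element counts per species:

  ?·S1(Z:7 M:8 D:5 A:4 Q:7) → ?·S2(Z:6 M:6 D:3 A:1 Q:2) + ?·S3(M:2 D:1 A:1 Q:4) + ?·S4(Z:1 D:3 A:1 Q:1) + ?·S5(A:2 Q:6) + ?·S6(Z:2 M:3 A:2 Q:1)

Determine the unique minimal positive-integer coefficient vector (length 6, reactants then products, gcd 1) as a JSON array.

Coefficients: [6, 5, 3, 4, 2, 4]

Z: 6·7 = 42 | 5·6+3·0+4·1+2·0+4·2 = 42
M: 6·8 = 48 | 5·6+3·2+4·0+2·0+4·3 = 48
D: 6·5 = 30 | 5·3+3·1+4·3+2·0+4·0 = 30
A: 6·4 = 24 | 5·1+3·1+4·1+2·2+4·2 = 24
Q: 6·7 = 42 | 5·2+3·4+4·1+2·6+4·1 = 42
gcd(6,5,3,4,2,4) = 1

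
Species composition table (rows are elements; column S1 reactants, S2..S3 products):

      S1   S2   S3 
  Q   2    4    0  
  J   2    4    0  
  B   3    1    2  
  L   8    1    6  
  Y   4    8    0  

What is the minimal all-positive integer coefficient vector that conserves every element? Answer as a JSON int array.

Q: 4·2 = 8 | 2·4+5·0 = 8
J: 4·2 = 8 | 2·4+5·0 = 8
B: 4·3 = 12 | 2·1+5·2 = 12
L: 4·8 = 32 | 2·1+5·6 = 32
Y: 4·4 = 16 | 2·8+5·0 = 16
gcd(4,2,5) = 1

Coefficients: [4, 2, 5]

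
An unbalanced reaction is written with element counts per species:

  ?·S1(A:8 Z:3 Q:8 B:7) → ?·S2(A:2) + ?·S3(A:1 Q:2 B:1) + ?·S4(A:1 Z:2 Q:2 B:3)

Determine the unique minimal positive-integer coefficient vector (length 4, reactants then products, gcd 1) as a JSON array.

Coefficients: [2, 4, 5, 3]

A: 2·8 = 16 | 4·2+5·1+3·1 = 16
Z: 2·3 = 6 | 4·0+5·0+3·2 = 6
Q: 2·8 = 16 | 4·0+5·2+3·2 = 16
B: 2·7 = 14 | 4·0+5·1+3·3 = 14
gcd(2,4,5,3) = 1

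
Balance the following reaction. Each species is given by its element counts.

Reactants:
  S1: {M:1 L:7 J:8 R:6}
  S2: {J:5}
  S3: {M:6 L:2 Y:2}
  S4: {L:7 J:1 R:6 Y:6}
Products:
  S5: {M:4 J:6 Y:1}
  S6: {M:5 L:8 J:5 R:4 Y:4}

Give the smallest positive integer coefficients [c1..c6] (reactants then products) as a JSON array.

M: 1·1+6·0+5·6+1·0 = 31 | 4·4+3·5 = 31
L: 1·7+6·0+5·2+1·7 = 24 | 4·0+3·8 = 24
J: 1·8+6·5+5·0+1·1 = 39 | 4·6+3·5 = 39
R: 1·6+6·0+5·0+1·6 = 12 | 4·0+3·4 = 12
Y: 1·0+6·0+5·2+1·6 = 16 | 4·1+3·4 = 16
gcd(1,6,5,1,4,3) = 1

Coefficients: [1, 6, 5, 1, 4, 3]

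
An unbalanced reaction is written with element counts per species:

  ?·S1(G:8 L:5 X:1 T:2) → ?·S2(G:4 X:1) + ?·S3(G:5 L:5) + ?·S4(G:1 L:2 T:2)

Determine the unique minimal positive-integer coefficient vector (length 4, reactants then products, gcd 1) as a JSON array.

Coefficients: [5, 5, 3, 5]

G: 5·8 = 40 | 5·4+3·5+5·1 = 40
L: 5·5 = 25 | 5·0+3·5+5·2 = 25
X: 5·1 = 5 | 5·1+3·0+5·0 = 5
T: 5·2 = 10 | 5·0+3·0+5·2 = 10
gcd(5,5,3,5) = 1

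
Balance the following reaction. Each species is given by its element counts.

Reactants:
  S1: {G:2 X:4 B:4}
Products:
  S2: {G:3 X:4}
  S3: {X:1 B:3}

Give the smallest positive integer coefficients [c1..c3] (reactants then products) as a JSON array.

G: 3·2 = 6 | 2·3+4·0 = 6
X: 3·4 = 12 | 2·4+4·1 = 12
B: 3·4 = 12 | 2·0+4·3 = 12
gcd(3,2,4) = 1

Coefficients: [3, 2, 4]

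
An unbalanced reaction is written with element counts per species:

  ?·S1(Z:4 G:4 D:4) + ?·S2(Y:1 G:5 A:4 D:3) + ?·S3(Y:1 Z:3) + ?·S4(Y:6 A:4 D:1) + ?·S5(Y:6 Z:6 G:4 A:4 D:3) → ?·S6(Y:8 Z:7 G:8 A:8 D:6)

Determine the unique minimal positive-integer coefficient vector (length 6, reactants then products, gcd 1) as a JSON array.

Y: 1·0+4·1+4·1+2·6+2·6 = 32 | 4·8 = 32
Z: 1·4+4·0+4·3+2·0+2·6 = 28 | 4·7 = 28
G: 1·4+4·5+4·0+2·0+2·4 = 32 | 4·8 = 32
A: 1·0+4·4+4·0+2·4+2·4 = 32 | 4·8 = 32
D: 1·4+4·3+4·0+2·1+2·3 = 24 | 4·6 = 24
gcd(1,4,4,2,2,4) = 1

Coefficients: [1, 4, 4, 2, 2, 4]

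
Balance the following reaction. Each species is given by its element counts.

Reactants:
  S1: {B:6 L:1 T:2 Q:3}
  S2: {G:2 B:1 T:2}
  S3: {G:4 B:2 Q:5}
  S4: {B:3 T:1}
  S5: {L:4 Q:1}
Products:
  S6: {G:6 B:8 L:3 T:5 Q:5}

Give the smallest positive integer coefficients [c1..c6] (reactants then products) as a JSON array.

G: 1·0+5·2+2·4+3·0+2·0 = 18 | 3·6 = 18
B: 1·6+5·1+2·2+3·3+2·0 = 24 | 3·8 = 24
L: 1·1+5·0+2·0+3·0+2·4 = 9 | 3·3 = 9
T: 1·2+5·2+2·0+3·1+2·0 = 15 | 3·5 = 15
Q: 1·3+5·0+2·5+3·0+2·1 = 15 | 3·5 = 15
gcd(1,5,2,3,2,3) = 1

Coefficients: [1, 5, 2, 3, 2, 3]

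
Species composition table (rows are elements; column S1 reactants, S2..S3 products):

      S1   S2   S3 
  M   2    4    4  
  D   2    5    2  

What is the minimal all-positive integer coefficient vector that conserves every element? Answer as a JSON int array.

M: 6·2 = 12 | 2·4+1·4 = 12
D: 6·2 = 12 | 2·5+1·2 = 12
gcd(6,2,1) = 1

Coefficients: [6, 2, 1]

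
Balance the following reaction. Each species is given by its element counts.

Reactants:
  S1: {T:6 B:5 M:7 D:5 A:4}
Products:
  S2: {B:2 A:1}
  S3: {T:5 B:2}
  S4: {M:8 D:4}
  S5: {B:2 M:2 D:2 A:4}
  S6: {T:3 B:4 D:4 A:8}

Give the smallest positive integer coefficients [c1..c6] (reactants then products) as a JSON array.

T: 6·6 = 36 | 4·0+6·5+5·0+1·0+2·3 = 36
B: 6·5 = 30 | 4·2+6·2+5·0+1·2+2·4 = 30
M: 6·7 = 42 | 4·0+6·0+5·8+1·2+2·0 = 42
D: 6·5 = 30 | 4·0+6·0+5·4+1·2+2·4 = 30
A: 6·4 = 24 | 4·1+6·0+5·0+1·4+2·8 = 24
gcd(6,4,6,5,1,2) = 1

Coefficients: [6, 4, 6, 5, 1, 2]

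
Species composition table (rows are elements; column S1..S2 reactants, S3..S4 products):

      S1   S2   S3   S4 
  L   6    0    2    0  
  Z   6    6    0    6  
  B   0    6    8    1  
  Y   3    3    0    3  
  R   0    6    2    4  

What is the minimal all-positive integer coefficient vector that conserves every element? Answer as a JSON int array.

Coefficients: [1, 5, 3, 6]

L: 1·6+5·0 = 6 | 3·2+6·0 = 6
Z: 1·6+5·6 = 36 | 3·0+6·6 = 36
B: 1·0+5·6 = 30 | 3·8+6·1 = 30
Y: 1·3+5·3 = 18 | 3·0+6·3 = 18
R: 1·0+5·6 = 30 | 3·2+6·4 = 30
gcd(1,5,3,6) = 1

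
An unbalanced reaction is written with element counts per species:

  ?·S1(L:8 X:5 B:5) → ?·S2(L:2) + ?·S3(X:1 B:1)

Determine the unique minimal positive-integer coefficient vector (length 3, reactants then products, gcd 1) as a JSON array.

Coefficients: [1, 4, 5]

L: 1·8 = 8 | 4·2+5·0 = 8
X: 1·5 = 5 | 4·0+5·1 = 5
B: 1·5 = 5 | 4·0+5·1 = 5
gcd(1,4,5) = 1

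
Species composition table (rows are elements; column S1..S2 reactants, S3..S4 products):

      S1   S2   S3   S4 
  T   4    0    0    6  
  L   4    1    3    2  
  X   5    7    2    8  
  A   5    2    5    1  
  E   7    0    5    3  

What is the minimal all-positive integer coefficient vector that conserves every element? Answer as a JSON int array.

T: 3·4+1·0 = 12 | 3·0+2·6 = 12
L: 3·4+1·1 = 13 | 3·3+2·2 = 13
X: 3·5+1·7 = 22 | 3·2+2·8 = 22
A: 3·5+1·2 = 17 | 3·5+2·1 = 17
E: 3·7+1·0 = 21 | 3·5+2·3 = 21
gcd(3,1,3,2) = 1

Coefficients: [3, 1, 3, 2]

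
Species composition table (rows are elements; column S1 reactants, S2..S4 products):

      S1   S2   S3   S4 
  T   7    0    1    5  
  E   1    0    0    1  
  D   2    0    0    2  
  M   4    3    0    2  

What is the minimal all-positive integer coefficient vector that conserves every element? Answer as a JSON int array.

T: 3·7 = 21 | 2·0+6·1+3·5 = 21
E: 3·1 = 3 | 2·0+6·0+3·1 = 3
D: 3·2 = 6 | 2·0+6·0+3·2 = 6
M: 3·4 = 12 | 2·3+6·0+3·2 = 12
gcd(3,2,6,3) = 1

Coefficients: [3, 2, 6, 3]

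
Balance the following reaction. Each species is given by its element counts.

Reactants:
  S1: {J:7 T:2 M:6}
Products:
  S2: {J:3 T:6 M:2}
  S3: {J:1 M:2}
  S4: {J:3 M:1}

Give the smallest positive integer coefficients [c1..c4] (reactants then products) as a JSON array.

Coefficients: [3, 1, 6, 4]

J: 3·7 = 21 | 1·3+6·1+4·3 = 21
T: 3·2 = 6 | 1·6+6·0+4·0 = 6
M: 3·6 = 18 | 1·2+6·2+4·1 = 18
gcd(3,1,6,4) = 1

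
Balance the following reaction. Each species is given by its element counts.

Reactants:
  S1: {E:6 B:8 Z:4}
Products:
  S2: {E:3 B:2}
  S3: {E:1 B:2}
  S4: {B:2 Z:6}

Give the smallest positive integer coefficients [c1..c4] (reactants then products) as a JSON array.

E: 3·6 = 18 | 4·3+6·1+2·0 = 18
B: 3·8 = 24 | 4·2+6·2+2·2 = 24
Z: 3·4 = 12 | 4·0+6·0+2·6 = 12
gcd(3,4,6,2) = 1

Coefficients: [3, 4, 6, 2]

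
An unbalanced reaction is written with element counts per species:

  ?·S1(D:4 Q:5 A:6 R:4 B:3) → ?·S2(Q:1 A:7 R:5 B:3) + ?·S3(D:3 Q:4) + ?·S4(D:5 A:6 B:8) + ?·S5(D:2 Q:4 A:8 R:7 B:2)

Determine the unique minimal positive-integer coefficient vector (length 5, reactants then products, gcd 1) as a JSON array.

Coefficients: [6, 2, 5, 1, 2]

D: 6·4 = 24 | 2·0+5·3+1·5+2·2 = 24
Q: 6·5 = 30 | 2·1+5·4+1·0+2·4 = 30
A: 6·6 = 36 | 2·7+5·0+1·6+2·8 = 36
R: 6·4 = 24 | 2·5+5·0+1·0+2·7 = 24
B: 6·3 = 18 | 2·3+5·0+1·8+2·2 = 18
gcd(6,2,5,1,2) = 1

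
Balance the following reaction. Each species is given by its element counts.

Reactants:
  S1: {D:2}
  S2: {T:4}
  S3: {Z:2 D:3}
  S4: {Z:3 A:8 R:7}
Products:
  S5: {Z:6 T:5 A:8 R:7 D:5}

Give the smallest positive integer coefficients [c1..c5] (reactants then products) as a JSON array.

Coefficients: [1, 5, 6, 4, 4]

Z: 1·0+5·0+6·2+4·3 = 24 | 4·6 = 24
T: 1·0+5·4+6·0+4·0 = 20 | 4·5 = 20
A: 1·0+5·0+6·0+4·8 = 32 | 4·8 = 32
R: 1·0+5·0+6·0+4·7 = 28 | 4·7 = 28
D: 1·2+5·0+6·3+4·0 = 20 | 4·5 = 20
gcd(1,5,6,4,4) = 1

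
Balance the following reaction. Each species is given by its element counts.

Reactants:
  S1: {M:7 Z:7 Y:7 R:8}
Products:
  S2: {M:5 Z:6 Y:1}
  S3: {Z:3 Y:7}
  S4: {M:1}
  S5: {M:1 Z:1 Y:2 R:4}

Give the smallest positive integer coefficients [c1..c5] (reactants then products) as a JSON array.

M: 3·7 = 21 | 2·5+1·0+5·1+6·1 = 21
Z: 3·7 = 21 | 2·6+1·3+5·0+6·1 = 21
Y: 3·7 = 21 | 2·1+1·7+5·0+6·2 = 21
R: 3·8 = 24 | 2·0+1·0+5·0+6·4 = 24
gcd(3,2,1,5,6) = 1

Coefficients: [3, 2, 1, 5, 6]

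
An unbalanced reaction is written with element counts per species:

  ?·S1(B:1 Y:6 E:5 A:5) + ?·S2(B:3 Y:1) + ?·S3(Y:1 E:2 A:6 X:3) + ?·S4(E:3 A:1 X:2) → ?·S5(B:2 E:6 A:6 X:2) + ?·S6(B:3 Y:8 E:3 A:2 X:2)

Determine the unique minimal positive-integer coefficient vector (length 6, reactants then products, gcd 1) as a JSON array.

Coefficients: [4, 6, 2, 6, 5, 4]

B: 4·1+6·3+2·0+6·0 = 22 | 5·2+4·3 = 22
Y: 4·6+6·1+2·1+6·0 = 32 | 5·0+4·8 = 32
E: 4·5+6·0+2·2+6·3 = 42 | 5·6+4·3 = 42
A: 4·5+6·0+2·6+6·1 = 38 | 5·6+4·2 = 38
X: 4·0+6·0+2·3+6·2 = 18 | 5·2+4·2 = 18
gcd(4,6,2,6,5,4) = 1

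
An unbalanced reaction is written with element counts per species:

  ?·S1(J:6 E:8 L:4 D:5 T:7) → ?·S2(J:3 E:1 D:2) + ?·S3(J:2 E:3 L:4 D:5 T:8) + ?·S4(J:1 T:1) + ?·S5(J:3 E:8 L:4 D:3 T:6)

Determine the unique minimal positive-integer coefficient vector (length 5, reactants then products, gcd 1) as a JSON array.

Coefficients: [6, 5, 1, 4, 5]

J: 6·6 = 36 | 5·3+1·2+4·1+5·3 = 36
E: 6·8 = 48 | 5·1+1·3+4·0+5·8 = 48
L: 6·4 = 24 | 5·0+1·4+4·0+5·4 = 24
D: 6·5 = 30 | 5·2+1·5+4·0+5·3 = 30
T: 6·7 = 42 | 5·0+1·8+4·1+5·6 = 42
gcd(6,5,1,4,5) = 1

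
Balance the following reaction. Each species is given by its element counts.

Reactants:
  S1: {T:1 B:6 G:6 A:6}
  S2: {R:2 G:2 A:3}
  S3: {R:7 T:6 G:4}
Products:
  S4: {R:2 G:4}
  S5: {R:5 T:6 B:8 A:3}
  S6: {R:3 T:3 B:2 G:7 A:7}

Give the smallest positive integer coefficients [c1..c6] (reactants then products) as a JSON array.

R: 6·0+5·2+5·7 = 45 | 6·2+3·5+6·3 = 45
T: 6·1+5·0+5·6 = 36 | 6·0+3·6+6·3 = 36
B: 6·6+5·0+5·0 = 36 | 6·0+3·8+6·2 = 36
G: 6·6+5·2+5·4 = 66 | 6·4+3·0+6·7 = 66
A: 6·6+5·3+5·0 = 51 | 6·0+3·3+6·7 = 51
gcd(6,5,5,6,3,6) = 1

Coefficients: [6, 5, 5, 6, 3, 6]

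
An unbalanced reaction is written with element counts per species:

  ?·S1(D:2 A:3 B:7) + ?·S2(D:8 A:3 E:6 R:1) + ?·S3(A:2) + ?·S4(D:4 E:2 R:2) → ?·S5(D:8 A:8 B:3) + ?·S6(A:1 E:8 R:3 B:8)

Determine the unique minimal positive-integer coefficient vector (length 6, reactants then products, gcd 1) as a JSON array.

Coefficients: [2, 1, 4, 1, 2, 1]

D: 2·2+1·8+4·0+1·4 = 16 | 2·8+1·0 = 16
A: 2·3+1·3+4·2+1·0 = 17 | 2·8+1·1 = 17
E: 2·0+1·6+4·0+1·2 = 8 | 2·0+1·8 = 8
R: 2·0+1·1+4·0+1·2 = 3 | 2·0+1·3 = 3
B: 2·7+1·0+4·0+1·0 = 14 | 2·3+1·8 = 14
gcd(2,1,4,1,2,1) = 1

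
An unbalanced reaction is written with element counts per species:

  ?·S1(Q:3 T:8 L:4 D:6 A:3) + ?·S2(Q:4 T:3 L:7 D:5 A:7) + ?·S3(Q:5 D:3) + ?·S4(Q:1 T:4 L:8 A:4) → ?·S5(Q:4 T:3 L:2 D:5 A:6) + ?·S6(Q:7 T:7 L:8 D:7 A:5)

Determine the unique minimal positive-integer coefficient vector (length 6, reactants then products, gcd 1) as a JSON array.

Q: 3·3+2·4+4·5+2·1 = 39 | 1·4+5·7 = 39
T: 3·8+2·3+4·0+2·4 = 38 | 1·3+5·7 = 38
L: 3·4+2·7+4·0+2·8 = 42 | 1·2+5·8 = 42
D: 3·6+2·5+4·3+2·0 = 40 | 1·5+5·7 = 40
A: 3·3+2·7+4·0+2·4 = 31 | 1·6+5·5 = 31
gcd(3,2,4,2,1,5) = 1

Coefficients: [3, 2, 4, 2, 1, 5]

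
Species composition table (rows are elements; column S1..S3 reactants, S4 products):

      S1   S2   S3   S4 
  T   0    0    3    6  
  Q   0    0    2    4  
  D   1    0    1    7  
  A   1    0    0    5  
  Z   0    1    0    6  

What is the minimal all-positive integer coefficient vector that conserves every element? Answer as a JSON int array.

T: 5·0+6·0+2·3 = 6 | 1·6 = 6
Q: 5·0+6·0+2·2 = 4 | 1·4 = 4
D: 5·1+6·0+2·1 = 7 | 1·7 = 7
A: 5·1+6·0+2·0 = 5 | 1·5 = 5
Z: 5·0+6·1+2·0 = 6 | 1·6 = 6
gcd(5,6,2,1) = 1

Coefficients: [5, 6, 2, 1]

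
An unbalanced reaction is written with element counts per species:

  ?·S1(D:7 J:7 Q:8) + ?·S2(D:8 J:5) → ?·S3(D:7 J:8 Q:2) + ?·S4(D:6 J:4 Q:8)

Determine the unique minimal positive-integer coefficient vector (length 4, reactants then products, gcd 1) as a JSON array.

Coefficients: [6, 2, 4, 5]

D: 6·7+2·8 = 58 | 4·7+5·6 = 58
J: 6·7+2·5 = 52 | 4·8+5·4 = 52
Q: 6·8+2·0 = 48 | 4·2+5·8 = 48
gcd(6,2,4,5) = 1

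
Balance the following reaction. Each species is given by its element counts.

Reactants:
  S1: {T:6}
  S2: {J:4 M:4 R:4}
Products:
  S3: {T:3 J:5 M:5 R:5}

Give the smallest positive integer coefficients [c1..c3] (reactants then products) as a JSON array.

T: 2·6+5·0 = 12 | 4·3 = 12
J: 2·0+5·4 = 20 | 4·5 = 20
M: 2·0+5·4 = 20 | 4·5 = 20
R: 2·0+5·4 = 20 | 4·5 = 20
gcd(2,5,4) = 1

Coefficients: [2, 5, 4]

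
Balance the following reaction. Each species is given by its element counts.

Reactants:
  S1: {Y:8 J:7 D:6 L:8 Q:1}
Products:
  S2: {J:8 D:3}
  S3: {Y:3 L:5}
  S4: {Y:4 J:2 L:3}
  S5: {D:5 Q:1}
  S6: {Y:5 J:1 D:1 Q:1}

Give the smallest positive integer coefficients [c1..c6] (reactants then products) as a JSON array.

Y: 5·8 = 40 | 3·0+5·3+5·4+4·0+1·5 = 40
J: 5·7 = 35 | 3·8+5·0+5·2+4·0+1·1 = 35
D: 5·6 = 30 | 3·3+5·0+5·0+4·5+1·1 = 30
L: 5·8 = 40 | 3·0+5·5+5·3+4·0+1·0 = 40
Q: 5·1 = 5 | 3·0+5·0+5·0+4·1+1·1 = 5
gcd(5,3,5,5,4,1) = 1

Coefficients: [5, 3, 5, 5, 4, 1]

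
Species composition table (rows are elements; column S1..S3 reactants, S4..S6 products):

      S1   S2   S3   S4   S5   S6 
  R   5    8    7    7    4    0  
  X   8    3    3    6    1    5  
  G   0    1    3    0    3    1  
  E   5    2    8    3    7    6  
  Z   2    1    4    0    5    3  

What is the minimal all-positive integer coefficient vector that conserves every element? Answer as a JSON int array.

R: 3·5+1·8+4·7 = 51 | 5·7+4·4+1·0 = 51
X: 3·8+1·3+4·3 = 39 | 5·6+4·1+1·5 = 39
G: 3·0+1·1+4·3 = 13 | 5·0+4·3+1·1 = 13
E: 3·5+1·2+4·8 = 49 | 5·3+4·7+1·6 = 49
Z: 3·2+1·1+4·4 = 23 | 5·0+4·5+1·3 = 23
gcd(3,1,4,5,4,1) = 1

Coefficients: [3, 1, 4, 5, 4, 1]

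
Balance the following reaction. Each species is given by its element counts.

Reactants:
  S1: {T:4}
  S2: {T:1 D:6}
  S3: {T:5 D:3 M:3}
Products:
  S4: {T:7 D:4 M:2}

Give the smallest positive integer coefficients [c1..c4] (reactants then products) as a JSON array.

T: 5·4+2·1+4·5 = 42 | 6·7 = 42
D: 5·0+2·6+4·3 = 24 | 6·4 = 24
M: 5·0+2·0+4·3 = 12 | 6·2 = 12
gcd(5,2,4,6) = 1

Coefficients: [5, 2, 4, 6]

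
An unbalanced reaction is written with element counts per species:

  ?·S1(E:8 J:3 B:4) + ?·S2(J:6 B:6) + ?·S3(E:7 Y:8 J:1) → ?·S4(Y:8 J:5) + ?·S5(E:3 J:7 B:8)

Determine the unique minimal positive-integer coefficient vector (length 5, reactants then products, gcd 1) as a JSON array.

E: 1·8+6·0+1·7 = 15 | 1·0+5·3 = 15
Y: 1·0+6·0+1·8 = 8 | 1·8+5·0 = 8
J: 1·3+6·6+1·1 = 40 | 1·5+5·7 = 40
B: 1·4+6·6+1·0 = 40 | 1·0+5·8 = 40
gcd(1,6,1,1,5) = 1

Coefficients: [1, 6, 1, 1, 5]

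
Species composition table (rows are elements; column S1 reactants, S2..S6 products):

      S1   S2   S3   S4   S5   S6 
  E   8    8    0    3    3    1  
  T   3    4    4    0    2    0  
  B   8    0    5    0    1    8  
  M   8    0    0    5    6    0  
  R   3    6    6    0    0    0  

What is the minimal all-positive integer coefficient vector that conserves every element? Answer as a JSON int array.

Coefficients: [6, 2, 1, 6, 3, 5]

E: 6·8 = 48 | 2·8+1·0+6·3+3·3+5·1 = 48
T: 6·3 = 18 | 2·4+1·4+6·0+3·2+5·0 = 18
B: 6·8 = 48 | 2·0+1·5+6·0+3·1+5·8 = 48
M: 6·8 = 48 | 2·0+1·0+6·5+3·6+5·0 = 48
R: 6·3 = 18 | 2·6+1·6+6·0+3·0+5·0 = 18
gcd(6,2,1,6,3,5) = 1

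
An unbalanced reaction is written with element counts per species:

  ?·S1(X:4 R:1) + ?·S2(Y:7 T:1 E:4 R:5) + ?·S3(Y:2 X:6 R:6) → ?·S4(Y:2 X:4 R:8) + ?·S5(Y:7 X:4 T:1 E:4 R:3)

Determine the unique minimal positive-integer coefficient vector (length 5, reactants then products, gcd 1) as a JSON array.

Coefficients: [2, 5, 6, 6, 5]

Y: 2·0+5·7+6·2 = 47 | 6·2+5·7 = 47
X: 2·4+5·0+6·6 = 44 | 6·4+5·4 = 44
T: 2·0+5·1+6·0 = 5 | 6·0+5·1 = 5
E: 2·0+5·4+6·0 = 20 | 6·0+5·4 = 20
R: 2·1+5·5+6·6 = 63 | 6·8+5·3 = 63
gcd(2,5,6,6,5) = 1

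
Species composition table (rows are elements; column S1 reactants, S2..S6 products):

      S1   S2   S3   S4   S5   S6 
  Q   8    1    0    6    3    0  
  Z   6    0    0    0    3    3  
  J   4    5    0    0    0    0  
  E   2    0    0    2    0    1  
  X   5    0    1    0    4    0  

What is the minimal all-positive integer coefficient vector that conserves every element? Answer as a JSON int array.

Coefficients: [5, 4, 1, 3, 6, 4]

Q: 5·8 = 40 | 4·1+1·0+3·6+6·3+4·0 = 40
Z: 5·6 = 30 | 4·0+1·0+3·0+6·3+4·3 = 30
J: 5·4 = 20 | 4·5+1·0+3·0+6·0+4·0 = 20
E: 5·2 = 10 | 4·0+1·0+3·2+6·0+4·1 = 10
X: 5·5 = 25 | 4·0+1·1+3·0+6·4+4·0 = 25
gcd(5,4,1,3,6,4) = 1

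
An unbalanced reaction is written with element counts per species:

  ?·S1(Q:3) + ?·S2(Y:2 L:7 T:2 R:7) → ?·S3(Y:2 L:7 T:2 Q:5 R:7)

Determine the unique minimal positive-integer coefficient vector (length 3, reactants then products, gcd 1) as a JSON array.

Y: 5·0+3·2 = 6 | 3·2 = 6
L: 5·0+3·7 = 21 | 3·7 = 21
T: 5·0+3·2 = 6 | 3·2 = 6
Q: 5·3+3·0 = 15 | 3·5 = 15
R: 5·0+3·7 = 21 | 3·7 = 21
gcd(5,3,3) = 1

Coefficients: [5, 3, 3]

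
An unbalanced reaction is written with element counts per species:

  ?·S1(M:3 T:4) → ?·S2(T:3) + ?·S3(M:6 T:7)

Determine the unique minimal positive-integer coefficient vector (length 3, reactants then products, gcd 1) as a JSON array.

M: 6·3 = 18 | 1·0+3·6 = 18
T: 6·4 = 24 | 1·3+3·7 = 24
gcd(6,1,3) = 1

Coefficients: [6, 1, 3]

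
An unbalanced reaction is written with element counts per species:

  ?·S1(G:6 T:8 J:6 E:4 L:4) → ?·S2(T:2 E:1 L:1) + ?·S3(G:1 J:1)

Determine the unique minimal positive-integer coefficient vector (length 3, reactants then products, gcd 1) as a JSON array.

Coefficients: [1, 4, 6]

G: 1·6 = 6 | 4·0+6·1 = 6
T: 1·8 = 8 | 4·2+6·0 = 8
J: 1·6 = 6 | 4·0+6·1 = 6
E: 1·4 = 4 | 4·1+6·0 = 4
L: 1·4 = 4 | 4·1+6·0 = 4
gcd(1,4,6) = 1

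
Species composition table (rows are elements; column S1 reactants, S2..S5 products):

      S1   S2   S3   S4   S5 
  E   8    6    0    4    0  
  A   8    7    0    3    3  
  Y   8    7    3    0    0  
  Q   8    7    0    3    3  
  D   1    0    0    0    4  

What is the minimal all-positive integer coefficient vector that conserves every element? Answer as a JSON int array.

E: 4·8 = 32 | 2·6+6·0+5·4+1·0 = 32
A: 4·8 = 32 | 2·7+6·0+5·3+1·3 = 32
Y: 4·8 = 32 | 2·7+6·3+5·0+1·0 = 32
Q: 4·8 = 32 | 2·7+6·0+5·3+1·3 = 32
D: 4·1 = 4 | 2·0+6·0+5·0+1·4 = 4
gcd(4,2,6,5,1) = 1

Coefficients: [4, 2, 6, 5, 1]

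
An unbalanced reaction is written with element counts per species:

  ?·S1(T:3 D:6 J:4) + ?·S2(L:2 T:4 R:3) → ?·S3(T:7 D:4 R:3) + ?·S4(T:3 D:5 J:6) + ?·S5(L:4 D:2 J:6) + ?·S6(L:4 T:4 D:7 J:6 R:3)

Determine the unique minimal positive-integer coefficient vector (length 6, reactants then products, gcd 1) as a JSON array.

Coefficients: [6, 6, 5, 1, 2, 1]

L: 6·0+6·2 = 12 | 5·0+1·0+2·4+1·4 = 12
T: 6·3+6·4 = 42 | 5·7+1·3+2·0+1·4 = 42
D: 6·6+6·0 = 36 | 5·4+1·5+2·2+1·7 = 36
J: 6·4+6·0 = 24 | 5·0+1·6+2·6+1·6 = 24
R: 6·0+6·3 = 18 | 5·3+1·0+2·0+1·3 = 18
gcd(6,6,5,1,2,1) = 1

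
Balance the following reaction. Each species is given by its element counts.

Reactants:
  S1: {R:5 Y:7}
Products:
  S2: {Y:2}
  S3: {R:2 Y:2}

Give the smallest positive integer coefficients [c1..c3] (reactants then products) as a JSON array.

R: 2·5 = 10 | 2·0+5·2 = 10
Y: 2·7 = 14 | 2·2+5·2 = 14
gcd(2,2,5) = 1

Coefficients: [2, 2, 5]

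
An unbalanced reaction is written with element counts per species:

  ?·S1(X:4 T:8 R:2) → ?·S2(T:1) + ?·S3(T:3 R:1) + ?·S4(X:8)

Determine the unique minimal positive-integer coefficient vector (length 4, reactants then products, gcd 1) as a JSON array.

Coefficients: [2, 4, 4, 1]

X: 2·4 = 8 | 4·0+4·0+1·8 = 8
T: 2·8 = 16 | 4·1+4·3+1·0 = 16
R: 2·2 = 4 | 4·0+4·1+1·0 = 4
gcd(2,4,4,1) = 1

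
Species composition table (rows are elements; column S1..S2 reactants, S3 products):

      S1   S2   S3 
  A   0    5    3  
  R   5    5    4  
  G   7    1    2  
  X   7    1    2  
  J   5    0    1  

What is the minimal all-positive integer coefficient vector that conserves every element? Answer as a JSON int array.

A: 1·0+3·5 = 15 | 5·3 = 15
R: 1·5+3·5 = 20 | 5·4 = 20
G: 1·7+3·1 = 10 | 5·2 = 10
X: 1·7+3·1 = 10 | 5·2 = 10
J: 1·5+3·0 = 5 | 5·1 = 5
gcd(1,3,5) = 1

Coefficients: [1, 3, 5]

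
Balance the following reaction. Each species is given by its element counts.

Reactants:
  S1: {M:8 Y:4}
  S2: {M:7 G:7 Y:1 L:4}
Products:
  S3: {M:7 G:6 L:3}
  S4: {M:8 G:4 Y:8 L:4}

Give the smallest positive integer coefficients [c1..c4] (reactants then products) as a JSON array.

Coefficients: [1, 4, 4, 1]

M: 1·8+4·7 = 36 | 4·7+1·8 = 36
G: 1·0+4·7 = 28 | 4·6+1·4 = 28
Y: 1·4+4·1 = 8 | 4·0+1·8 = 8
L: 1·0+4·4 = 16 | 4·3+1·4 = 16
gcd(1,4,4,1) = 1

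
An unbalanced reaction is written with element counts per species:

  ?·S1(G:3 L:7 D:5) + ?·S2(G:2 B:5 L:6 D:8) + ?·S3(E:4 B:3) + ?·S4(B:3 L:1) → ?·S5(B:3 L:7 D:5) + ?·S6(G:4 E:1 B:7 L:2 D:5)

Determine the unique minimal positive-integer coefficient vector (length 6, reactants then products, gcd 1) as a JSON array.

G: 2·3+5·2+1·0+6·0 = 16 | 6·0+4·4 = 16
E: 2·0+5·0+1·4+6·0 = 4 | 6·0+4·1 = 4
B: 2·0+5·5+1·3+6·3 = 46 | 6·3+4·7 = 46
L: 2·7+5·6+1·0+6·1 = 50 | 6·7+4·2 = 50
D: 2·5+5·8+1·0+6·0 = 50 | 6·5+4·5 = 50
gcd(2,5,1,6,6,4) = 1

Coefficients: [2, 5, 1, 6, 6, 4]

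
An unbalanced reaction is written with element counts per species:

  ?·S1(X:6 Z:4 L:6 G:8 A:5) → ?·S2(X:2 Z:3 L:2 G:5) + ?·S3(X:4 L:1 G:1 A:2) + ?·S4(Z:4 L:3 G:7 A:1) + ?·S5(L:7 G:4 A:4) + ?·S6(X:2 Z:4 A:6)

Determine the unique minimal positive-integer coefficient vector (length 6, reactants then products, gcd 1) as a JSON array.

Coefficients: [5, 4, 5, 1, 2, 1]

X: 5·6 = 30 | 4·2+5·4+1·0+2·0+1·2 = 30
Z: 5·4 = 20 | 4·3+5·0+1·4+2·0+1·4 = 20
L: 5·6 = 30 | 4·2+5·1+1·3+2·7+1·0 = 30
G: 5·8 = 40 | 4·5+5·1+1·7+2·4+1·0 = 40
A: 5·5 = 25 | 4·0+5·2+1·1+2·4+1·6 = 25
gcd(5,4,5,1,2,1) = 1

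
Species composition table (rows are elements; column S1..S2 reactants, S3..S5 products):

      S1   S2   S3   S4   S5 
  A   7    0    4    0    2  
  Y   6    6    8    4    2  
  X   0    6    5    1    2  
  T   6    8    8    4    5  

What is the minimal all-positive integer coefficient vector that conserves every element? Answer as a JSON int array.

A: 4·7+6·0 = 28 | 5·4+3·0+4·2 = 28
Y: 4·6+6·6 = 60 | 5·8+3·4+4·2 = 60
X: 4·0+6·6 = 36 | 5·5+3·1+4·2 = 36
T: 4·6+6·8 = 72 | 5·8+3·4+4·5 = 72
gcd(4,6,5,3,4) = 1

Coefficients: [4, 6, 5, 3, 4]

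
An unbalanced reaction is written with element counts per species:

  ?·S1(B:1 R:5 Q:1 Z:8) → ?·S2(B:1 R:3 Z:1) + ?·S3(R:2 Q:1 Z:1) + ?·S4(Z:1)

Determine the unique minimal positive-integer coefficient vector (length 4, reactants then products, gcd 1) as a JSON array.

Coefficients: [1, 1, 1, 6]

B: 1·1 = 1 | 1·1+1·0+6·0 = 1
R: 1·5 = 5 | 1·3+1·2+6·0 = 5
Q: 1·1 = 1 | 1·0+1·1+6·0 = 1
Z: 1·8 = 8 | 1·1+1·1+6·1 = 8
gcd(1,1,1,6) = 1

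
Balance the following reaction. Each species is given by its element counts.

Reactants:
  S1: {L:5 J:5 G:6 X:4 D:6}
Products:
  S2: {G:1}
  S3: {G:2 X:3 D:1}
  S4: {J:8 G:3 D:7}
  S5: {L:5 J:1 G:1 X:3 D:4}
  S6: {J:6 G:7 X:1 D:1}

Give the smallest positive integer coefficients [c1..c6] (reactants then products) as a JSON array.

Coefficients: [5, 6, 1, 1, 5, 2]

L: 5·5 = 25 | 6·0+1·0+1·0+5·5+2·0 = 25
J: 5·5 = 25 | 6·0+1·0+1·8+5·1+2·6 = 25
G: 5·6 = 30 | 6·1+1·2+1·3+5·1+2·7 = 30
X: 5·4 = 20 | 6·0+1·3+1·0+5·3+2·1 = 20
D: 5·6 = 30 | 6·0+1·1+1·7+5·4+2·1 = 30
gcd(5,6,1,1,5,2) = 1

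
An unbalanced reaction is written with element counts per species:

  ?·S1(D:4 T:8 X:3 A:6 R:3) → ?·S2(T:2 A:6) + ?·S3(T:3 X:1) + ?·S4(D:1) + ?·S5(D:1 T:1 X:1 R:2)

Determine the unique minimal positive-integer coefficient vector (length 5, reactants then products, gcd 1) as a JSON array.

D: 2·4 = 8 | 2·0+3·0+5·1+3·1 = 8
T: 2·8 = 16 | 2·2+3·3+5·0+3·1 = 16
X: 2·3 = 6 | 2·0+3·1+5·0+3·1 = 6
A: 2·6 = 12 | 2·6+3·0+5·0+3·0 = 12
R: 2·3 = 6 | 2·0+3·0+5·0+3·2 = 6
gcd(2,2,3,5,3) = 1

Coefficients: [2, 2, 3, 5, 3]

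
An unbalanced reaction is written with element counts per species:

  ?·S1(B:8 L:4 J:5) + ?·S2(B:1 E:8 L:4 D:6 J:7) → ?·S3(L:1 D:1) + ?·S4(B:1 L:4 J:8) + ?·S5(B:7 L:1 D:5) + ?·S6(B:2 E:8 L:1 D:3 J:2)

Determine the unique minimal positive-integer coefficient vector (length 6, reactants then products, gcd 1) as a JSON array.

B: 3·8+5·1 = 29 | 5·0+5·1+2·7+5·2 = 29
E: 3·0+5·8 = 40 | 5·0+5·0+2·0+5·8 = 40
L: 3·4+5·4 = 32 | 5·1+5·4+2·1+5·1 = 32
D: 3·0+5·6 = 30 | 5·1+5·0+2·5+5·3 = 30
J: 3·5+5·7 = 50 | 5·0+5·8+2·0+5·2 = 50
gcd(3,5,5,5,2,5) = 1

Coefficients: [3, 5, 5, 5, 2, 5]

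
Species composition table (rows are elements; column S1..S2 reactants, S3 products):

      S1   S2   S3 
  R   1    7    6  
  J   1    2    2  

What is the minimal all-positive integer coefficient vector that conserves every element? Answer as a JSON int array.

Coefficients: [2, 4, 5]

R: 2·1+4·7 = 30 | 5·6 = 30
J: 2·1+4·2 = 10 | 5·2 = 10
gcd(2,4,5) = 1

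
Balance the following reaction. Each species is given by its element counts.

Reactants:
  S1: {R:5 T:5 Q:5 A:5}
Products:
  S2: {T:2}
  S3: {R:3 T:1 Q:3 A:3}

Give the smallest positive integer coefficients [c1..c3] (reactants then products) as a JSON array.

R: 3·5 = 15 | 5·0+5·3 = 15
T: 3·5 = 15 | 5·2+5·1 = 15
Q: 3·5 = 15 | 5·0+5·3 = 15
A: 3·5 = 15 | 5·0+5·3 = 15
gcd(3,5,5) = 1

Coefficients: [3, 5, 5]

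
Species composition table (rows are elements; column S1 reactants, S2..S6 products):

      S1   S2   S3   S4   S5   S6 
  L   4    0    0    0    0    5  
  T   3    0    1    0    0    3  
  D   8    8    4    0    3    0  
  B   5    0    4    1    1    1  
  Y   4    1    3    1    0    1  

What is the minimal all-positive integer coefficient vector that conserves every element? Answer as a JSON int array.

L: 5·4 = 20 | 2·0+3·0+5·0+4·0+4·5 = 20
T: 5·3 = 15 | 2·0+3·1+5·0+4·0+4·3 = 15
D: 5·8 = 40 | 2·8+3·4+5·0+4·3+4·0 = 40
B: 5·5 = 25 | 2·0+3·4+5·1+4·1+4·1 = 25
Y: 5·4 = 20 | 2·1+3·3+5·1+4·0+4·1 = 20
gcd(5,2,3,5,4,4) = 1

Coefficients: [5, 2, 3, 5, 4, 4]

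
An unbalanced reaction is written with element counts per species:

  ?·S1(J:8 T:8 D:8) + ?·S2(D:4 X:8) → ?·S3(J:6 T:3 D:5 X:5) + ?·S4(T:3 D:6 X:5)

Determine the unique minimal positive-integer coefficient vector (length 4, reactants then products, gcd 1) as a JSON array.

J: 3·8+5·0 = 24 | 4·6+4·0 = 24
T: 3·8+5·0 = 24 | 4·3+4·3 = 24
D: 3·8+5·4 = 44 | 4·5+4·6 = 44
X: 3·0+5·8 = 40 | 4·5+4·5 = 40
gcd(3,5,4,4) = 1

Coefficients: [3, 5, 4, 4]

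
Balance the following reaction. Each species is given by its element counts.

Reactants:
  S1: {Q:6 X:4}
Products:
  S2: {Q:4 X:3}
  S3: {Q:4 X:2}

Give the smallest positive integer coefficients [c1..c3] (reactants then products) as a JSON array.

Coefficients: [2, 2, 1]

Q: 2·6 = 12 | 2·4+1·4 = 12
X: 2·4 = 8 | 2·3+1·2 = 8
gcd(2,2,1) = 1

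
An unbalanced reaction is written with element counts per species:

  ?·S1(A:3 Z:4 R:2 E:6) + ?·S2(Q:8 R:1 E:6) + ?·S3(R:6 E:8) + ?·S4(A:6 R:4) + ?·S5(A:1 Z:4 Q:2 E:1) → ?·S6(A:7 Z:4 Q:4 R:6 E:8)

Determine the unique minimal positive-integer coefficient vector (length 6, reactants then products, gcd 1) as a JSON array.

A: 3·3+2·0+1·0+4·6+2·1 = 35 | 5·7 = 35
Z: 3·4+2·0+1·0+4·0+2·4 = 20 | 5·4 = 20
Q: 3·0+2·8+1·0+4·0+2·2 = 20 | 5·4 = 20
R: 3·2+2·1+1·6+4·4+2·0 = 30 | 5·6 = 30
E: 3·6+2·6+1·8+4·0+2·1 = 40 | 5·8 = 40
gcd(3,2,1,4,2,5) = 1

Coefficients: [3, 2, 1, 4, 2, 5]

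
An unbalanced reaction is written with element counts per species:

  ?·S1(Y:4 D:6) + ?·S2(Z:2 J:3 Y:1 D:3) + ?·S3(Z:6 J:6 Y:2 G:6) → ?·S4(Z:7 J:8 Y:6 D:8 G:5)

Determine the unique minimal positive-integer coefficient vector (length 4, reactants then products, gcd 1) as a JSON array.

Z: 5·0+6·2+5·6 = 42 | 6·7 = 42
J: 5·0+6·3+5·6 = 48 | 6·8 = 48
Y: 5·4+6·1+5·2 = 36 | 6·6 = 36
D: 5·6+6·3+5·0 = 48 | 6·8 = 48
G: 5·0+6·0+5·6 = 30 | 6·5 = 30
gcd(5,6,5,6) = 1

Coefficients: [5, 6, 5, 6]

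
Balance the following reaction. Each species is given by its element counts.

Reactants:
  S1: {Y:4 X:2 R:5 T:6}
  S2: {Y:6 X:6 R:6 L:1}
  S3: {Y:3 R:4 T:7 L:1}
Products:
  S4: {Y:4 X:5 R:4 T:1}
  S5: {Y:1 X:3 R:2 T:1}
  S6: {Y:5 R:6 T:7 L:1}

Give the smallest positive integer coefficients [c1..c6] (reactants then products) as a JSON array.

Coefficients: [6, 4, 1, 6, 2, 5]

Y: 6·4+4·6+1·3 = 51 | 6·4+2·1+5·5 = 51
X: 6·2+4·6+1·0 = 36 | 6·5+2·3+5·0 = 36
R: 6·5+4·6+1·4 = 58 | 6·4+2·2+5·6 = 58
T: 6·6+4·0+1·7 = 43 | 6·1+2·1+5·7 = 43
L: 6·0+4·1+1·1 = 5 | 6·0+2·0+5·1 = 5
gcd(6,4,1,6,2,5) = 1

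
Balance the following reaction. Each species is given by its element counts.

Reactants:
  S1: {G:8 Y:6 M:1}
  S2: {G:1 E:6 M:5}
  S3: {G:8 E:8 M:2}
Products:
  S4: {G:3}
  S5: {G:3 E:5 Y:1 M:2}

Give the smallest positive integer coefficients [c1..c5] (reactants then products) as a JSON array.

Coefficients: [1, 1, 3, 5, 6]

G: 1·8+1·1+3·8 = 33 | 5·3+6·3 = 33
E: 1·0+1·6+3·8 = 30 | 5·0+6·5 = 30
Y: 1·6+1·0+3·0 = 6 | 5·0+6·1 = 6
M: 1·1+1·5+3·2 = 12 | 5·0+6·2 = 12
gcd(1,1,3,5,6) = 1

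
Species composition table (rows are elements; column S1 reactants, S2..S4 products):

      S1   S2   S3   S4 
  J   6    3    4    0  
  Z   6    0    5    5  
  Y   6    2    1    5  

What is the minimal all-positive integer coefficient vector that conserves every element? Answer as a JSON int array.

J: 5·6 = 30 | 6·3+3·4+3·0 = 30
Z: 5·6 = 30 | 6·0+3·5+3·5 = 30
Y: 5·6 = 30 | 6·2+3·1+3·5 = 30
gcd(5,6,3,3) = 1

Coefficients: [5, 6, 3, 3]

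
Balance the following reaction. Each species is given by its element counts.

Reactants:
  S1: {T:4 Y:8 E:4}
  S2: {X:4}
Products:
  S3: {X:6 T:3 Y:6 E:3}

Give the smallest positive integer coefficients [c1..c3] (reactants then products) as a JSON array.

X: 3·0+6·4 = 24 | 4·6 = 24
T: 3·4+6·0 = 12 | 4·3 = 12
Y: 3·8+6·0 = 24 | 4·6 = 24
E: 3·4+6·0 = 12 | 4·3 = 12
gcd(3,6,4) = 1

Coefficients: [3, 6, 4]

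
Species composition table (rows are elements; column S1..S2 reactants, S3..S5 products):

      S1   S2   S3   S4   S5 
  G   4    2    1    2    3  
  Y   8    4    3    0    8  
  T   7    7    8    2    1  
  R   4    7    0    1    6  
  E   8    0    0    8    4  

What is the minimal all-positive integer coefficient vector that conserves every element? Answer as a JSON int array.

Coefficients: [5, 1, 4, 3, 4]

G: 5·4+1·2 = 22 | 4·1+3·2+4·3 = 22
Y: 5·8+1·4 = 44 | 4·3+3·0+4·8 = 44
T: 5·7+1·7 = 42 | 4·8+3·2+4·1 = 42
R: 5·4+1·7 = 27 | 4·0+3·1+4·6 = 27
E: 5·8+1·0 = 40 | 4·0+3·8+4·4 = 40
gcd(5,1,4,3,4) = 1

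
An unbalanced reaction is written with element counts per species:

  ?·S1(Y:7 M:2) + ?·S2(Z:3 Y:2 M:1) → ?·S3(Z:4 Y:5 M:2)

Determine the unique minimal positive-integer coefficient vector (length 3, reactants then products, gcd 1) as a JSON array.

Z: 1·0+4·3 = 12 | 3·4 = 12
Y: 1·7+4·2 = 15 | 3·5 = 15
M: 1·2+4·1 = 6 | 3·2 = 6
gcd(1,4,3) = 1

Coefficients: [1, 4, 3]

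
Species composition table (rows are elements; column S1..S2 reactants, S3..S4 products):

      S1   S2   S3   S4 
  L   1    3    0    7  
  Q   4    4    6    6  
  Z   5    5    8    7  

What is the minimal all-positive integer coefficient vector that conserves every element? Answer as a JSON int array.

Coefficients: [1, 2, 1, 1]

L: 1·1+2·3 = 7 | 1·0+1·7 = 7
Q: 1·4+2·4 = 12 | 1·6+1·6 = 12
Z: 1·5+2·5 = 15 | 1·8+1·7 = 15
gcd(1,2,1,1) = 1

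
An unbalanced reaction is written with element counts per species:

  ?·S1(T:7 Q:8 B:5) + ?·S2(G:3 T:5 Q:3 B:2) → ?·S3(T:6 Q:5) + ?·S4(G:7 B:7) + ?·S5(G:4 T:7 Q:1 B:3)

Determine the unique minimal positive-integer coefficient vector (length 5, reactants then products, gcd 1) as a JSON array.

G: 1·0+6·3 = 18 | 5·0+2·7+1·4 = 18
T: 1·7+6·5 = 37 | 5·6+2·0+1·7 = 37
Q: 1·8+6·3 = 26 | 5·5+2·0+1·1 = 26
B: 1·5+6·2 = 17 | 5·0+2·7+1·3 = 17
gcd(1,6,5,2,1) = 1

Coefficients: [1, 6, 5, 2, 1]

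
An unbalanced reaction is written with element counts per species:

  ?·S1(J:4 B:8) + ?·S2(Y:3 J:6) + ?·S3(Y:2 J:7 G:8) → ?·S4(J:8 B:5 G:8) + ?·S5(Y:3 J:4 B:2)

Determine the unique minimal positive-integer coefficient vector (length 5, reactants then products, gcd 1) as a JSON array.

Y: 5·0+1·3+6·2 = 15 | 6·0+5·3 = 15
J: 5·4+1·6+6·7 = 68 | 6·8+5·4 = 68
B: 5·8+1·0+6·0 = 40 | 6·5+5·2 = 40
G: 5·0+1·0+6·8 = 48 | 6·8+5·0 = 48
gcd(5,1,6,6,5) = 1

Coefficients: [5, 1, 6, 6, 5]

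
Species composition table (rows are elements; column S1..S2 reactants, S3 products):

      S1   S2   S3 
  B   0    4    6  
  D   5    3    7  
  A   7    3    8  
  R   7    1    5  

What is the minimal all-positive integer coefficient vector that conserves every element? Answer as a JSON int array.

Coefficients: [1, 3, 2]

B: 1·0+3·4 = 12 | 2·6 = 12
D: 1·5+3·3 = 14 | 2·7 = 14
A: 1·7+3·3 = 16 | 2·8 = 16
R: 1·7+3·1 = 10 | 2·5 = 10
gcd(1,3,2) = 1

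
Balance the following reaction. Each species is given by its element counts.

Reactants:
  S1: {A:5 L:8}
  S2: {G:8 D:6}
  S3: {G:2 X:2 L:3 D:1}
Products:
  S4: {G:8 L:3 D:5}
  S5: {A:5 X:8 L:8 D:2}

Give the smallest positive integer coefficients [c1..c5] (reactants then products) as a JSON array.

Coefficients: [1, 3, 4, 4, 1]

G: 1·0+3·8+4·2 = 32 | 4·8+1·0 = 32
A: 1·5+3·0+4·0 = 5 | 4·0+1·5 = 5
X: 1·0+3·0+4·2 = 8 | 4·0+1·8 = 8
L: 1·8+3·0+4·3 = 20 | 4·3+1·8 = 20
D: 1·0+3·6+4·1 = 22 | 4·5+1·2 = 22
gcd(1,3,4,4,1) = 1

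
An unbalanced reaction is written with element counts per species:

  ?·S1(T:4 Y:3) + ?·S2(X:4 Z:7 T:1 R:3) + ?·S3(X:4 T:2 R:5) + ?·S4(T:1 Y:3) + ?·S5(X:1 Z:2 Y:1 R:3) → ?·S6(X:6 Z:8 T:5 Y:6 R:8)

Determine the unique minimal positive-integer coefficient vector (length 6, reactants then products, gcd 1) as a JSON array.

X: 3·0+4·4+2·4+5·0+6·1 = 30 | 5·6 = 30
Z: 3·0+4·7+2·0+5·0+6·2 = 40 | 5·8 = 40
T: 3·4+4·1+2·2+5·1+6·0 = 25 | 5·5 = 25
Y: 3·3+4·0+2·0+5·3+6·1 = 30 | 5·6 = 30
R: 3·0+4·3+2·5+5·0+6·3 = 40 | 5·8 = 40
gcd(3,4,2,5,6,5) = 1

Coefficients: [3, 4, 2, 5, 6, 5]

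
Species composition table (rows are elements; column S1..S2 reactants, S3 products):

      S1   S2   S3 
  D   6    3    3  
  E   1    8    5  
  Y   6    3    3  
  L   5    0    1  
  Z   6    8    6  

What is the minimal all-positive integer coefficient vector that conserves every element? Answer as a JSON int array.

Coefficients: [1, 3, 5]

D: 1·6+3·3 = 15 | 5·3 = 15
E: 1·1+3·8 = 25 | 5·5 = 25
Y: 1·6+3·3 = 15 | 5·3 = 15
L: 1·5+3·0 = 5 | 5·1 = 5
Z: 1·6+3·8 = 30 | 5·6 = 30
gcd(1,3,5) = 1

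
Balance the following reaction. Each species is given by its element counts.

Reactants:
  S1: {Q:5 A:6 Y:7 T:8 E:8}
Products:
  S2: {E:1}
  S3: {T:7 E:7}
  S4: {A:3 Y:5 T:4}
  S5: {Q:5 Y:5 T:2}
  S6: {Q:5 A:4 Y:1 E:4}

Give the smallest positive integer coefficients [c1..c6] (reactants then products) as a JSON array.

Coefficients: [4, 6, 2, 4, 1, 3]

Q: 4·5 = 20 | 6·0+2·0+4·0+1·5+3·5 = 20
A: 4·6 = 24 | 6·0+2·0+4·3+1·0+3·4 = 24
Y: 4·7 = 28 | 6·0+2·0+4·5+1·5+3·1 = 28
T: 4·8 = 32 | 6·0+2·7+4·4+1·2+3·0 = 32
E: 4·8 = 32 | 6·1+2·7+4·0+1·0+3·4 = 32
gcd(4,6,2,4,1,3) = 1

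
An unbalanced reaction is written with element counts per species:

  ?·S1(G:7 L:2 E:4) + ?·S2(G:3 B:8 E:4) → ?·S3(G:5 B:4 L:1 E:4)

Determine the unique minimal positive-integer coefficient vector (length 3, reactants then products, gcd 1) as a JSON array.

Coefficients: [1, 1, 2]

G: 1·7+1·3 = 10 | 2·5 = 10
B: 1·0+1·8 = 8 | 2·4 = 8
L: 1·2+1·0 = 2 | 2·1 = 2
E: 1·4+1·4 = 8 | 2·4 = 8
gcd(1,1,2) = 1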